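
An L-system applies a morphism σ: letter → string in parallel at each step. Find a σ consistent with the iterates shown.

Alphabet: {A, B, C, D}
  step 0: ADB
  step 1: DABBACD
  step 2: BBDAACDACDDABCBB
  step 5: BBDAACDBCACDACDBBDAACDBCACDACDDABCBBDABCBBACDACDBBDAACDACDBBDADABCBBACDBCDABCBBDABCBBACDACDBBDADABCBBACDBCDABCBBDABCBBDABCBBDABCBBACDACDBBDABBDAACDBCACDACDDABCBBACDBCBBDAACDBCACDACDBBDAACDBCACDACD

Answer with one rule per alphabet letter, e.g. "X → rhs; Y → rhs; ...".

A->DA, B->ACD, C->BC, D->BB

  step 1 ⇒ step 2: DABBACD ⇒ BB·DA·ACD·ACD·DA·BC·BB
    A ↦ DA
    B ↦ ACD
    C ↦ BC
    D ↦ BB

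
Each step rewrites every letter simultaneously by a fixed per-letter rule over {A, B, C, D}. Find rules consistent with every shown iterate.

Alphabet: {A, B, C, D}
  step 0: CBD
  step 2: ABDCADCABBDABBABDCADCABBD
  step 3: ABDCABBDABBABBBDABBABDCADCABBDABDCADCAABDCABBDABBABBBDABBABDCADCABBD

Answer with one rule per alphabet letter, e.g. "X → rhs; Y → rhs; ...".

  step 2 ⇒ step 3: ABDCADCABBDABBABDCADCABBD ⇒ AB·DCA·BBD·ABB·AB·BBD·ABB·AB·DCA·DCA·BBD·AB·DCA·DCA·AB·DCA·BBD·ABB·AB·BBD·ABB·AB·DCA·DCA·BBD
    A ↦ AB
    B ↦ DCA
    C ↦ ABB
    D ↦ BBD

A->AB, B->DCA, C->ABB, D->BBD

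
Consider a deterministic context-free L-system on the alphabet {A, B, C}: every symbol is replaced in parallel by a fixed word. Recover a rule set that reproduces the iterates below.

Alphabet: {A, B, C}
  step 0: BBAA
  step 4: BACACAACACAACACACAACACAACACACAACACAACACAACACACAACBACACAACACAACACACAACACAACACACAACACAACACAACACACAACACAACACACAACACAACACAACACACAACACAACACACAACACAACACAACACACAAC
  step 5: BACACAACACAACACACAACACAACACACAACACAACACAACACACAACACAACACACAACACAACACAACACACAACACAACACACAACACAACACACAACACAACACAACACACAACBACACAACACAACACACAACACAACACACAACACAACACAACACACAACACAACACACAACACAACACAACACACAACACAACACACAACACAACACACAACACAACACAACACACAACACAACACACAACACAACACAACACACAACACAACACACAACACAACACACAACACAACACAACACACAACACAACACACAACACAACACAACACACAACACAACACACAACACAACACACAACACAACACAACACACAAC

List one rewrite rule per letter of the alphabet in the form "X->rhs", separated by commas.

  step 4 ⇒ step 5: BACACAACACAACACACAACACAACACACAACACAACACAACACACAACBACACAACACAACACACAACACAACACACAACACAACACAACACACAACACAACACACAACACAACACAACACACAACACAACACACAACACAACACAACACACAAC ⇒ BAC·AC·AAC·AC·AAC·AC·AC·AAC·AC·AAC·AC·AC·AAC·AC·AAC·AC·AAC·AC·AC·AAC·AC·AAC·AC·AC·AAC·AC·AAC·AC·AAC·AC·AC·AAC·AC·AAC·AC·AC·AAC·AC·AAC·AC·AC·AAC·AC·AAC·AC·AAC·AC·AC·AAC·BAC·AC·AAC·AC·AAC·AC·AC·AAC·AC·AAC·AC·AC·AAC·AC·AAC·AC·AAC·AC·AC·AAC·AC·AAC·AC·AC·AAC·AC·AAC·AC·AAC·AC·AC·AAC·AC·AAC·AC·AC·AAC·AC·AAC·AC·AC·AAC·AC·AAC·AC·AAC·AC·AC·AAC·AC·AAC·AC·AC·AAC·AC·AAC·AC·AAC·AC·AC·AAC·AC·AAC·AC·AC·AAC·AC·AAC·AC·AC·AAC·AC·AAC·AC·AAC·AC·AC·AAC·AC·AAC·AC·AC·AAC·AC·AAC·AC·AAC·AC·AC·AAC·AC·AAC·AC·AC·AAC·AC·AAC·AC·AC·AAC·AC·AAC·AC·AAC·AC·AC·AAC
    A ↦ AC
    B ↦ BAC
    C ↦ AAC

A->AC, B->BAC, C->AAC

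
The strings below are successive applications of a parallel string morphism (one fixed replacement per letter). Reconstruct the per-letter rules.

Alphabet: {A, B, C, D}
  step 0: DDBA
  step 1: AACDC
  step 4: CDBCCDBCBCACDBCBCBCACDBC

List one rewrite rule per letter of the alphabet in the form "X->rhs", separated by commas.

A->C, B->CD, C->BC, D->A

  step 0 ⇒ step 1: DDBA ⇒ A·A·CD·C
    A ↦ C
    B ↦ CD
    D ↦ A
    C ↦ BC  (constrained at step 1)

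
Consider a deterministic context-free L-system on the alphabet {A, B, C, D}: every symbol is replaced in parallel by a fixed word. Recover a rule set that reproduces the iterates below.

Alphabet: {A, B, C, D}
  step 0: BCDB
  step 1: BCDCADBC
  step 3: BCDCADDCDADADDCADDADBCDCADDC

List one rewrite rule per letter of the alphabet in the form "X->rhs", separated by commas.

  step 0 ⇒ step 1: BCDB ⇒ BC·DC·AD·BC
    B ↦ BC
    C ↦ DC
    D ↦ AD
    A ↦ D  (constrained at step 1)

A->D, B->BC, C->DC, D->AD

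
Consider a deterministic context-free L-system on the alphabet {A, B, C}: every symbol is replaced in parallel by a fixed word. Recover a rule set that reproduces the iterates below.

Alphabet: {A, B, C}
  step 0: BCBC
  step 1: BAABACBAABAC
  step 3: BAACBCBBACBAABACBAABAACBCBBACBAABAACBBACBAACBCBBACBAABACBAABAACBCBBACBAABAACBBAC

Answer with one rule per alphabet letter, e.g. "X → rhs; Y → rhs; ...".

A->CB, B->BAA, C->BAC

  step 0 ⇒ step 1: BCBC ⇒ BAA·BAC·BAA·BAC
    B ↦ BAA
    C ↦ BAC
    A ↦ CB  (constrained at step 1)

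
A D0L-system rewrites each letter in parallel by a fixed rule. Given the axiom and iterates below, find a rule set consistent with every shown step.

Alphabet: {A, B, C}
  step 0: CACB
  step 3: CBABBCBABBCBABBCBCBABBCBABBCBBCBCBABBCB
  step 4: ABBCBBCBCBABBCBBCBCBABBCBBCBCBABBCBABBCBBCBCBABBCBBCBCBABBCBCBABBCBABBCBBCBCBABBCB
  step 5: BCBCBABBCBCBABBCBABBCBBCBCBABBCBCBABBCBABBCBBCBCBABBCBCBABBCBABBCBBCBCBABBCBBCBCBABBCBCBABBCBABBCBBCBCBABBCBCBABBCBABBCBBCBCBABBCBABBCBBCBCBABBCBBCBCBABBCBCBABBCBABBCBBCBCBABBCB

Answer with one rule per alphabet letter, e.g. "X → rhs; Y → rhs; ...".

A->B, B->CB, C->ABB

  step 4 ⇒ step 5: ABBCBBCBCBABBCBBCBCBABBCBBCBCBABBCBABBCBBCBCBABBCBBCBCBABBCBCBABBCBABBCBBCBCBABBCB ⇒ B·CB·CB·ABB·CB·CB·ABB·CB·ABB·CB·B·CB·CB·ABB·CB·CB·ABB·CB·ABB·CB·B·CB·CB·ABB·CB·CB·ABB·CB·ABB·CB·B·CB·CB·ABB·CB·B·CB·CB·ABB·CB·CB·ABB·CB·ABB·CB·B·CB·CB·ABB·CB·CB·ABB·CB·ABB·CB·B·CB·CB·ABB·CB·ABB·CB·B·CB·CB·ABB·CB·B·CB·CB·ABB·CB·CB·ABB·CB·ABB·CB·B·CB·CB·ABB·CB
    A ↦ B
    B ↦ CB
    C ↦ ABB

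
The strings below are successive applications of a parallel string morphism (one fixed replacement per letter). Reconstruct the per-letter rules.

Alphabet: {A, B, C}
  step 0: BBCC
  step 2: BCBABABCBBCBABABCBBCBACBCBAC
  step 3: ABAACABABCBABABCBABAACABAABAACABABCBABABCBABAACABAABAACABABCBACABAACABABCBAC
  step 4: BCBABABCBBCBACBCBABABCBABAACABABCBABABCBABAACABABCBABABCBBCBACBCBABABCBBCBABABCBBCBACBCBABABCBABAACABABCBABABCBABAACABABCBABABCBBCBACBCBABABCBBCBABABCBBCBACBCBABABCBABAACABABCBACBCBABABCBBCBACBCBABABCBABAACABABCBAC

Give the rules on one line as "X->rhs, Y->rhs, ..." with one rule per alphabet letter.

  step 3 ⇒ step 4: ABAACABABCBABABCBABAACABAABAACABABCBABABCBABAACABAABAACABABCBACABAACABABCBAC ⇒ BCB·ABA·BCB·BCB·AC·BCB·ABA·BCB·ABA·AC·ABA·BCB·ABA·BCB·ABA·AC·ABA·BCB·ABA·BCB·BCB·AC·BCB·ABA·BCB·BCB·ABA·BCB·BCB·AC·BCB·ABA·BCB·ABA·AC·ABA·BCB·ABA·BCB·ABA·AC·ABA·BCB·ABA·BCB·BCB·AC·BCB·ABA·BCB·BCB·ABA·BCB·BCB·AC·BCB·ABA·BCB·ABA·AC·ABA·BCB·AC·BCB·ABA·BCB·BCB·AC·BCB·ABA·BCB·ABA·AC·ABA·BCB·AC
    A ↦ BCB
    B ↦ ABA
    C ↦ AC

A->BCB, B->ABA, C->AC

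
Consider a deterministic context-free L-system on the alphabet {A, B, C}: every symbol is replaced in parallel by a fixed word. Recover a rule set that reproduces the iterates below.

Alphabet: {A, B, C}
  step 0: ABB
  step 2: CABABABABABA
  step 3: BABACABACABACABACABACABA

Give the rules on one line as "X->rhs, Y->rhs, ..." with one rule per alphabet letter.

A->BA, B->CA, C->BA

  step 2 ⇒ step 3: CABABABABABA ⇒ BA·BA·CA·BA·CA·BA·CA·BA·CA·BA·CA·BA
    A ↦ BA
    B ↦ CA
    C ↦ BA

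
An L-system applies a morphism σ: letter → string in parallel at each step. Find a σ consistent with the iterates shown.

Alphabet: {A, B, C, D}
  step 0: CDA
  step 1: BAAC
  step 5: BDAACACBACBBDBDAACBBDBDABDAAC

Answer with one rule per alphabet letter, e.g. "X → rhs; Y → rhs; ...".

A->AC, B->BD, C->B, D->A

  step 0 ⇒ step 1: CDA ⇒ B·A·AC
    A ↦ AC
    C ↦ B
    D ↦ A
    B ↦ BD  (constrained at step 1)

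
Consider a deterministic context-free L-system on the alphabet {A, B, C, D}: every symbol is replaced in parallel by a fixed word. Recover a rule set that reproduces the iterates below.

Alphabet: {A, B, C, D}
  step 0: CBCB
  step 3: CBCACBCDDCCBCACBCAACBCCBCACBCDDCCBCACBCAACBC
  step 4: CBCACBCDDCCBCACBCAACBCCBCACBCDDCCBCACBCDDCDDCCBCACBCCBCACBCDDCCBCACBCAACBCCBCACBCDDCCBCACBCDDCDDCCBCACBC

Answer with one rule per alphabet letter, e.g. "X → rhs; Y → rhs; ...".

  step 3 ⇒ step 4: CBCACBCDDCCBCACBCAACBCCBCACBCDDCCBCACBCAACBC ⇒ CBC·A·CBC·DDC·CBC·A·CBC·A·A·CBC·CBC·A·CBC·DDC·CBC·A·CBC·DDC·DDC·CBC·A·CBC·CBC·A·CBC·DDC·CBC·A·CBC·A·A·CBC·CBC·A·CBC·DDC·CBC·A·CBC·DDC·DDC·CBC·A·CBC
    A ↦ DDC
    B ↦ A
    C ↦ CBC
    D ↦ A

A->DDC, B->A, C->CBC, D->A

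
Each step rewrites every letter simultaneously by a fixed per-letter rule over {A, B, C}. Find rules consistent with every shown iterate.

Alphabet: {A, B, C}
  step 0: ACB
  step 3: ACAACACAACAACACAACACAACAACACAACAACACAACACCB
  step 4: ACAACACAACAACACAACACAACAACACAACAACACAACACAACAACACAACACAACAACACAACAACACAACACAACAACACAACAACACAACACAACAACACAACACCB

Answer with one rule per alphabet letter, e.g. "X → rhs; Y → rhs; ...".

A->ACA, B->CB, C->AC

  step 3 ⇒ step 4: ACAACACAACAACACAACACAACAACACAACAACACAACACCB ⇒ ACA·AC·ACA·ACA·AC·ACA·AC·ACA·ACA·AC·ACA·ACA·AC·ACA·AC·ACA·ACA·AC·ACA·AC·ACA·ACA·AC·ACA·ACA·AC·ACA·AC·ACA·ACA·AC·ACA·ACA·AC·ACA·AC·ACA·ACA·AC·ACA·AC·AC·CB
    A ↦ ACA
    B ↦ CB
    C ↦ AC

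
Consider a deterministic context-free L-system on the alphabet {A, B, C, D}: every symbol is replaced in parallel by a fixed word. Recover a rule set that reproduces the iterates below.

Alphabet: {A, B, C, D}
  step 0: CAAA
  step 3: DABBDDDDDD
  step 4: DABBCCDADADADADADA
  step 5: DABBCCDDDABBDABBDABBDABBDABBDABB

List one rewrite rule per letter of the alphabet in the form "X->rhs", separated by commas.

A->BB, B->C, C->D, D->DA

  step 4 ⇒ step 5: DABBCCDADADADADADA ⇒ DA·BB·C·C·D·D·DA·BB·DA·BB·DA·BB·DA·BB·DA·BB·DA·BB
    A ↦ BB
    B ↦ C
    C ↦ D
    D ↦ DA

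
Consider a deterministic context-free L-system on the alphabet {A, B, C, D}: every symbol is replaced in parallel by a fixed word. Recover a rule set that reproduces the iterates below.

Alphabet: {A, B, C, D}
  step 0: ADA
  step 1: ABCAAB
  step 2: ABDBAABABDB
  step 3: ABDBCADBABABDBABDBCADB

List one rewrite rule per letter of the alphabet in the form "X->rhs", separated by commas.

  step 2 ⇒ step 3: ABDBAABABDB ⇒ AB·DB·CA·DB·AB·AB·DB·AB·DB·CA·DB
    A ↦ AB
    B ↦ DB
    D ↦ CA
  step 1 ⇒ step 2: ABCAAB ⇒ AB·DB·A·AB·AB·DB
    C ↦ A

A->AB, B->DB, C->A, D->CA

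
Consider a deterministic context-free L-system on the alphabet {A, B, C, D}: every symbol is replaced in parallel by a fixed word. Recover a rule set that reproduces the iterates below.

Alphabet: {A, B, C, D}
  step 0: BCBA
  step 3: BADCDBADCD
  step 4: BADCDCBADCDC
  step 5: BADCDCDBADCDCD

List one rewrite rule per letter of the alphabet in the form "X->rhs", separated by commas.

A->D, B->BA, C->D, D->C

  step 4 ⇒ step 5: BADCDCBADCDC ⇒ BA·D·C·D·C·D·BA·D·C·D·C·D
    A ↦ D
    B ↦ BA
    C ↦ D
    D ↦ C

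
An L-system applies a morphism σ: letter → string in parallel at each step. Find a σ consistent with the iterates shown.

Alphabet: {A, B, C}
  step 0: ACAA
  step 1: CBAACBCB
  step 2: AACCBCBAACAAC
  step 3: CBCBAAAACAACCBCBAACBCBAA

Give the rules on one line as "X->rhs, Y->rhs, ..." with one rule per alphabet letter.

A->CB, B->C, C->AA

  step 2 ⇒ step 3: AACCBCBAACAAC ⇒ CB·CB·AA·AA·C·AA·C·CB·CB·AA·CB·CB·AA
    A ↦ CB
    B ↦ C
    C ↦ AA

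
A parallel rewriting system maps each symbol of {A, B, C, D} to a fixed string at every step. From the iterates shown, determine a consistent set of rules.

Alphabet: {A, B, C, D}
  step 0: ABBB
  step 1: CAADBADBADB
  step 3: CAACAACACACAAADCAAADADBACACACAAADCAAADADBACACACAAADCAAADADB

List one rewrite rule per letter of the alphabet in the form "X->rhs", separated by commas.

A->CA, B->ADB, C->A, D->AAD

  step 0 ⇒ step 1: ABBB ⇒ CA·ADB·ADB·ADB
    A ↦ CA
    B ↦ ADB
    C ↦ A  (constrained at step 1)
    D ↦ AAD  (constrained at step 1)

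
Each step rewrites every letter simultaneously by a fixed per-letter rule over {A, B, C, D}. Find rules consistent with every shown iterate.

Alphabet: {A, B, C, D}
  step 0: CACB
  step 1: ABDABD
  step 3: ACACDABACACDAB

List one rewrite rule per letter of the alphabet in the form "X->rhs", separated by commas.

  step 0 ⇒ step 1: CACB ⇒ AB·D·AB·D
    A ↦ D
    B ↦ D
    C ↦ AB
    D ↦ AC  (constrained at step 1)

A->D, B->D, C->AB, D->AC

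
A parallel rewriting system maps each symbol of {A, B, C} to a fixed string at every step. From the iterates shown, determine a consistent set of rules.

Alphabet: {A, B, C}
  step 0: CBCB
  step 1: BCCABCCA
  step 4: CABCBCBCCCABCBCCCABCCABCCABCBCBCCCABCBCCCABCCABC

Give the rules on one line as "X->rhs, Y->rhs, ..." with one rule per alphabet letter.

  step 0 ⇒ step 1: CBCB ⇒ BC·CA·BC·CA
    B ↦ CA
    C ↦ BC
    A ↦ C  (constrained at step 1)

A->C, B->CA, C->BC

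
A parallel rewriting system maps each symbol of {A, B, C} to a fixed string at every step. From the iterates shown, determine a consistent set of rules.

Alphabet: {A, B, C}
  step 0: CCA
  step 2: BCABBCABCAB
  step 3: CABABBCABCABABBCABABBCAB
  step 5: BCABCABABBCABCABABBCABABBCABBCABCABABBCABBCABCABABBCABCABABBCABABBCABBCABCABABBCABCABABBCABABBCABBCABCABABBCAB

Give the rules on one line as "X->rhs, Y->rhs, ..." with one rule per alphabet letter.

  step 2 ⇒ step 3: BCABBCABCAB ⇒ CAB·AB·B·CAB·CAB·AB·B·CAB·AB·B·CAB
    A ↦ B
    B ↦ CAB
    C ↦ AB

A->B, B->CAB, C->AB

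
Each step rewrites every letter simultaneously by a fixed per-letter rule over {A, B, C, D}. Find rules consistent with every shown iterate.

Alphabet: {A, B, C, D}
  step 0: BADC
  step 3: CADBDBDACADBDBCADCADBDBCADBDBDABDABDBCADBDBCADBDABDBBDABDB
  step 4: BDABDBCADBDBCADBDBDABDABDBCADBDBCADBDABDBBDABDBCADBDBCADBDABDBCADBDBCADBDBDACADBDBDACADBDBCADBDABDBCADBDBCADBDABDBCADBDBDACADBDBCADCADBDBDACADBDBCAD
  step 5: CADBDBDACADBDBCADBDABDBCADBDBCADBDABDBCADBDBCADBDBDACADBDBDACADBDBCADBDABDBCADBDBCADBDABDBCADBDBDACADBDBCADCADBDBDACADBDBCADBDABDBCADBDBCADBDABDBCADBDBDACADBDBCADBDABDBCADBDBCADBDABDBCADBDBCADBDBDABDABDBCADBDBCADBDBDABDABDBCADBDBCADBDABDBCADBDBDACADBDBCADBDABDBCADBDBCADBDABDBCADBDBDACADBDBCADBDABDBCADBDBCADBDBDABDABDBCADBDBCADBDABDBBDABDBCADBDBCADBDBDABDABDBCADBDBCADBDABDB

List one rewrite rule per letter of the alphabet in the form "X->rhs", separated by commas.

A->DA, B->CAD, C->B, D->BDB

  step 4 ⇒ step 5: BDABDBCADBDBCADBDBDABDABDBCADBDBCADBDABDBBDABDBCADBDBCADBDABDBCADBDBCADBDBDACADBDBDACADBDBCADBDABDBCADBDBCADBDABDBCADBDBDACADBDBCADCADBDBDACADBDBCAD ⇒ CAD·BDB·DA·CAD·BDB·CAD·B·DA·BDB·CAD·BDB·CAD·B·DA·BDB·CAD·BDB·CAD·BDB·DA·CAD·BDB·DA·CAD·BDB·CAD·B·DA·BDB·CAD·BDB·CAD·B·DA·BDB·CAD·BDB·DA·CAD·BDB·CAD·CAD·BDB·DA·CAD·BDB·CAD·B·DA·BDB·CAD·BDB·CAD·B·DA·BDB·CAD·BDB·DA·CAD·BDB·CAD·B·DA·BDB·CAD·BDB·CAD·B·DA·BDB·CAD·BDB·CAD·BDB·DA·B·DA·BDB·CAD·BDB·CAD·BDB·DA·B·DA·BDB·CAD·BDB·CAD·B·DA·BDB·CAD·BDB·DA·CAD·BDB·CAD·B·DA·BDB·CAD·BDB·CAD·B·DA·BDB·CAD·BDB·DA·CAD·BDB·CAD·B·DA·BDB·CAD·BDB·CAD·BDB·DA·B·DA·BDB·CAD·BDB·CAD·B·DA·BDB·B·DA·BDB·CAD·BDB·CAD·BDB·DA·B·DA·BDB·CAD·BDB·CAD·B·DA·BDB
    A ↦ DA
    B ↦ CAD
    C ↦ B
    D ↦ BDB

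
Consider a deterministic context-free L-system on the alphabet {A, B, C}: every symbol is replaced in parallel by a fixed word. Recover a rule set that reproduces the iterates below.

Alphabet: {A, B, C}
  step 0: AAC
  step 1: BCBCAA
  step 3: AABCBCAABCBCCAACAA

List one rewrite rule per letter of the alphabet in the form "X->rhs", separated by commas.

  step 0 ⇒ step 1: AAC ⇒ BC·BC·AA
    A ↦ BC
    C ↦ AA
    B ↦ C  (constrained at step 1)

A->BC, B->C, C->AA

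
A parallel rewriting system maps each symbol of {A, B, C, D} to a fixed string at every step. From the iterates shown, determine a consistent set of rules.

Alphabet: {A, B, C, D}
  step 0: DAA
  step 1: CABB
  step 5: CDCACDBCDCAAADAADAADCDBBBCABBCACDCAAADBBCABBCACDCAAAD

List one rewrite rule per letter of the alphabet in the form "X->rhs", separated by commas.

  step 0 ⇒ step 1: DAA ⇒ CA·B·B
    A ↦ B
    D ↦ CA
    B ↦ AAD  (constrained at step 1)
    C ↦ CD  (constrained at step 1)

A->B, B->AAD, C->CD, D->CA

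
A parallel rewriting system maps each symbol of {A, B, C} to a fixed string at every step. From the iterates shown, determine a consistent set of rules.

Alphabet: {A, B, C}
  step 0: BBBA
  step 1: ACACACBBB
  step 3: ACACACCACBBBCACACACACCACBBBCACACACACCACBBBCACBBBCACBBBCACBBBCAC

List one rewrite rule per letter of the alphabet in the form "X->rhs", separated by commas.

A->BBB, B->AC, C->CAC

  step 0 ⇒ step 1: BBBA ⇒ AC·AC·AC·BBB
    A ↦ BBB
    B ↦ AC
    C ↦ CAC  (constrained at step 1)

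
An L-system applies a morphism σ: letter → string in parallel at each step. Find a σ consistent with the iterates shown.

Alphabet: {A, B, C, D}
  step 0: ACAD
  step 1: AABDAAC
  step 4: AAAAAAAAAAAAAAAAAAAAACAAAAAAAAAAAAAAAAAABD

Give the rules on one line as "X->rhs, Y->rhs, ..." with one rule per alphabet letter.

A->AA, B->A, C->BD, D->C

  step 0 ⇒ step 1: ACAD ⇒ AA·BD·AA·C
    A ↦ AA
    C ↦ BD
    D ↦ C
    B ↦ A  (constrained at step 1)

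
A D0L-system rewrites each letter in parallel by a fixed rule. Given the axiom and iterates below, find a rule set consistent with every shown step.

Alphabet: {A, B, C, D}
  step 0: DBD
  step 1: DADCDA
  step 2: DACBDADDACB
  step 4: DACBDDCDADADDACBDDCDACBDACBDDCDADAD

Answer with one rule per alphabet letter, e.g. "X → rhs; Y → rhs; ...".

A->CB, B->DC, C->D, D->DA

  step 1 ⇒ step 2: DADCDA ⇒ DA·CB·DA·D·DA·CB
    A ↦ CB
    C ↦ D
    D ↦ DA
  step 0 ⇒ step 1: DBD ⇒ DA·DC·DA
    B ↦ DC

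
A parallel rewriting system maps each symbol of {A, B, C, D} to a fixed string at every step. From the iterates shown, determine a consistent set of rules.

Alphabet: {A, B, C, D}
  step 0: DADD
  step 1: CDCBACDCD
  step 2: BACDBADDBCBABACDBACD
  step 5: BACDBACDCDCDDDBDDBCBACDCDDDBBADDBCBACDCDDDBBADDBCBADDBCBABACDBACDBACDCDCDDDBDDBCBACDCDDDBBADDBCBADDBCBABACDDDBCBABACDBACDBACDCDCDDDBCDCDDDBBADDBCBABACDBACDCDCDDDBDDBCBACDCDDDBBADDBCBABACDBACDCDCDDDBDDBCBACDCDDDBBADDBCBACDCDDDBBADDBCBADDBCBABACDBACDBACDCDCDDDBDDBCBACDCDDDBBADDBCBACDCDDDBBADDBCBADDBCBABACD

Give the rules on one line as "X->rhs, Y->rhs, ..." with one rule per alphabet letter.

A->CBA, B->DDB, C->BA, D->CD

  step 1 ⇒ step 2: CDCBACDCD ⇒ BA·CD·BA·DDB·CBA·BA·CD·BA·CD
    A ↦ CBA
    B ↦ DDB
    C ↦ BA
    D ↦ CD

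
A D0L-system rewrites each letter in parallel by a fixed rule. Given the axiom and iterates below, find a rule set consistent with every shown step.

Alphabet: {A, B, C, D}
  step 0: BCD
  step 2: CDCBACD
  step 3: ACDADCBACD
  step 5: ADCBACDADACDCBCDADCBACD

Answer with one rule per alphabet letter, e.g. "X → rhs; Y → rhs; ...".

A->CB, B->D, C->A, D->CD

  step 2 ⇒ step 3: CDCBACD ⇒ A·CD·A·D·CB·A·CD
    A ↦ CB
    B ↦ D
    C ↦ A
    D ↦ CD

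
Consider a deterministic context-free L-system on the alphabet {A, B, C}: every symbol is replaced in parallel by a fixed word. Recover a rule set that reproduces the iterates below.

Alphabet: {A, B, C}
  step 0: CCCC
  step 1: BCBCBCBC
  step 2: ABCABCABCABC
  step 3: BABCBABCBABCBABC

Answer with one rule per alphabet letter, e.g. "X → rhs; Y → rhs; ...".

A->B, B->A, C->BC

  step 2 ⇒ step 3: ABCABCABCABC ⇒ B·A·BC·B·A·BC·B·A·BC·B·A·BC
    A ↦ B
    B ↦ A
    C ↦ BC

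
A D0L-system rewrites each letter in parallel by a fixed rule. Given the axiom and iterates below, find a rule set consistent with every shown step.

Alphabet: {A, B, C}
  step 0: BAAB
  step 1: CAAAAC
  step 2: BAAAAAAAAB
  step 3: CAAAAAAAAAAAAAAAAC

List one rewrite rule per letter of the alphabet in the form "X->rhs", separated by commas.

  step 2 ⇒ step 3: BAAAAAAAAB ⇒ C·AA·AA·AA·AA·AA·AA·AA·AA·C
    A ↦ AA
    B ↦ C
  step 1 ⇒ step 2: CAAAAC ⇒ B·AA·AA·AA·AA·B
    C ↦ B

A->AA, B->C, C->B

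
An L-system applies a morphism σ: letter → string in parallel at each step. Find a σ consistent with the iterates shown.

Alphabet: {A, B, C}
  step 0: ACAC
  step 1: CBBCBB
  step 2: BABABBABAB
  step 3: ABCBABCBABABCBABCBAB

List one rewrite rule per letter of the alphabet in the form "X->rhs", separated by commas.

A->CB, B->AB, C->B

  step 2 ⇒ step 3: BABABBABAB ⇒ AB·CB·AB·CB·AB·AB·CB·AB·CB·AB
    A ↦ CB
    B ↦ AB
  step 0 ⇒ step 1: ACAC ⇒ CB·B·CB·B
    C ↦ B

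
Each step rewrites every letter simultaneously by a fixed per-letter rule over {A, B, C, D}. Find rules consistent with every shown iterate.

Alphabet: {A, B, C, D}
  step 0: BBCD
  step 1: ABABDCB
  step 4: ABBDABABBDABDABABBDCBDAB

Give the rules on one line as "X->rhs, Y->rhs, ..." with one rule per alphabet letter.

  step 0 ⇒ step 1: BBCD ⇒ AB·AB·DC·B
    B ↦ AB
    C ↦ DC
    D ↦ B
    A ↦ D  (constrained at step 1)

A->D, B->AB, C->DC, D->B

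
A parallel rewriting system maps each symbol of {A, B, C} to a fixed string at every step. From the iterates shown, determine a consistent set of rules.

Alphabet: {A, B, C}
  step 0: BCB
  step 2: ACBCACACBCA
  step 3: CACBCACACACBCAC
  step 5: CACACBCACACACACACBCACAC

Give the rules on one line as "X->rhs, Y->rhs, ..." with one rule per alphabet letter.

A->C, B->CBC, C->A

  step 2 ⇒ step 3: ACBCACACBCA ⇒ C·A·CBC·A·C·A·C·A·CBC·A·C
    A ↦ C
    B ↦ CBC
    C ↦ A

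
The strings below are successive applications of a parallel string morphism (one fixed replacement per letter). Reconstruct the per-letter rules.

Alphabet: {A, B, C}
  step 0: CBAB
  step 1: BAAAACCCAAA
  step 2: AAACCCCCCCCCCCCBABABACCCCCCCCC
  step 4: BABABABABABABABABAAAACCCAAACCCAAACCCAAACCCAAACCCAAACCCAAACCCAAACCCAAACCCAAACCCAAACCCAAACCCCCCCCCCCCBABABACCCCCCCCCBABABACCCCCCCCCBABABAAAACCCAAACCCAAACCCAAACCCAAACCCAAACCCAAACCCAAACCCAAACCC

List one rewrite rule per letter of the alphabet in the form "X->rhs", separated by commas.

A->CCC, B->AAA, C->BA

  step 1 ⇒ step 2: BAAAACCCAAA ⇒ AAA·CCC·CCC·CCC·CCC·BA·BA·BA·CCC·CCC·CCC
    A ↦ CCC
    B ↦ AAA
    C ↦ BA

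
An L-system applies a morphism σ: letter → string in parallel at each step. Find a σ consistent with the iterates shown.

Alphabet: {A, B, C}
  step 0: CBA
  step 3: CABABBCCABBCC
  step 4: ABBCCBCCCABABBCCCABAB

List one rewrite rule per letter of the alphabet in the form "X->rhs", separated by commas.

  step 3 ⇒ step 4: CABABBCCABBCC ⇒ AB·BC·C·BC·C·C·AB·AB·BC·C·C·AB·AB
    A ↦ BC
    B ↦ C
    C ↦ AB

A->BC, B->C, C->AB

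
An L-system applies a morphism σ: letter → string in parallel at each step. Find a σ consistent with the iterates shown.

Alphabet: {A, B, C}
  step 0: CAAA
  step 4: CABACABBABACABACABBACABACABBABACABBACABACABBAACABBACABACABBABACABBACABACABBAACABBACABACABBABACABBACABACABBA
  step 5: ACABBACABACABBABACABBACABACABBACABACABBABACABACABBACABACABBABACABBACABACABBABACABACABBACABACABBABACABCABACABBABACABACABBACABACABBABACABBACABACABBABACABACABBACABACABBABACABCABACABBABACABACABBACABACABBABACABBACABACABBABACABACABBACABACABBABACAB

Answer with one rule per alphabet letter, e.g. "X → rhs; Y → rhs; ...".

A->CAB, B->BA, C->A

  step 4 ⇒ step 5: CABACABBABACABACABBACABACABBABACABBACABACABBAACABBACABACABBABACABBACABACABBAACABBACABACABBABACABBACABACABBA ⇒ A·CAB·BA·CAB·A·CAB·BA·BA·CAB·BA·CAB·A·CAB·BA·CAB·A·CAB·BA·BA·CAB·A·CAB·BA·CAB·A·CAB·BA·BA·CAB·BA·CAB·A·CAB·BA·BA·CAB·A·CAB·BA·CAB·A·CAB·BA·BA·CAB·CAB·A·CAB·BA·BA·CAB·A·CAB·BA·CAB·A·CAB·BA·BA·CAB·BA·CAB·A·CAB·BA·BA·CAB·A·CAB·BA·CAB·A·CAB·BA·BA·CAB·CAB·A·CAB·BA·BA·CAB·A·CAB·BA·CAB·A·CAB·BA·BA·CAB·BA·CAB·A·CAB·BA·BA·CAB·A·CAB·BA·CAB·A·CAB·BA·BA·CAB
    A ↦ CAB
    B ↦ BA
    C ↦ A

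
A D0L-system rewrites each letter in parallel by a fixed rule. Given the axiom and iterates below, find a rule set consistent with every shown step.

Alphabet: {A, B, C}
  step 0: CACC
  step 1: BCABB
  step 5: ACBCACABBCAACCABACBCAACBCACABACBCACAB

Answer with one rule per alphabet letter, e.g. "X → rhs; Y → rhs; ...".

  step 0 ⇒ step 1: CACC ⇒ B·CA·B·B
    A ↦ CA
    C ↦ B
    B ↦ AC  (constrained at step 1)

A->CA, B->AC, C->B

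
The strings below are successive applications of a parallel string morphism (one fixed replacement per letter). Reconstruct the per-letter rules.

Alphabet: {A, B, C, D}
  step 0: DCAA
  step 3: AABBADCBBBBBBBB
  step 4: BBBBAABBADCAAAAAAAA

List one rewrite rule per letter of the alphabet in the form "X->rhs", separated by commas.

A->BB, B->A, C->DC, D->A

  step 3 ⇒ step 4: AABBADCBBBBBBBB ⇒ BB·BB·A·A·BB·A·DC·A·A·A·A·A·A·A·A
    A ↦ BB
    B ↦ A
    C ↦ DC
    D ↦ A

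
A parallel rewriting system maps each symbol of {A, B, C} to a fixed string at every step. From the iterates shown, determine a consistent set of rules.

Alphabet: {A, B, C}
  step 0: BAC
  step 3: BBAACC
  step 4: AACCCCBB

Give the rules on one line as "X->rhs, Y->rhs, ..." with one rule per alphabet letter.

A->CC, B->A, C->B

  step 3 ⇒ step 4: BBAACC ⇒ A·A·CC·CC·B·B
    A ↦ CC
    B ↦ A
    C ↦ B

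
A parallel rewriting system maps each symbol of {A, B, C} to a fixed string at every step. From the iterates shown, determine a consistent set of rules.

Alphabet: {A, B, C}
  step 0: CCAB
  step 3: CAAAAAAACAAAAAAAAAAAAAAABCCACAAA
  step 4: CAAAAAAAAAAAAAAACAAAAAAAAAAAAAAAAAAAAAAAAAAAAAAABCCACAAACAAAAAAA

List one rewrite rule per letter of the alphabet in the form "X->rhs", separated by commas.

A->AA, B->BC, C->CA

  step 3 ⇒ step 4: CAAAAAAACAAAAAAAAAAAAAAABCCACAAA ⇒ CA·AA·AA·AA·AA·AA·AA·AA·CA·AA·AA·AA·AA·AA·AA·AA·AA·AA·AA·AA·AA·AA·AA·AA·BC·CA·CA·AA·CA·AA·AA·AA
    A ↦ AA
    B ↦ BC
    C ↦ CA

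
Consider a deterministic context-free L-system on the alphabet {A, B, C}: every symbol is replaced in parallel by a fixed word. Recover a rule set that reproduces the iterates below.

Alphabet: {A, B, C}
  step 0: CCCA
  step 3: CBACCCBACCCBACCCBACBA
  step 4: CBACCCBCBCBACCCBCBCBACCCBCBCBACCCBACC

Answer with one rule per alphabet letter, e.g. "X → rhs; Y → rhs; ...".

  step 3 ⇒ step 4: CBACCCBACCCBACCCBACBA ⇒ CB·A·CC·CB·CB·CB·A·CC·CB·CB·CB·A·CC·CB·CB·CB·A·CC·CB·A·CC
    A ↦ CC
    B ↦ A
    C ↦ CB

A->CC, B->A, C->CB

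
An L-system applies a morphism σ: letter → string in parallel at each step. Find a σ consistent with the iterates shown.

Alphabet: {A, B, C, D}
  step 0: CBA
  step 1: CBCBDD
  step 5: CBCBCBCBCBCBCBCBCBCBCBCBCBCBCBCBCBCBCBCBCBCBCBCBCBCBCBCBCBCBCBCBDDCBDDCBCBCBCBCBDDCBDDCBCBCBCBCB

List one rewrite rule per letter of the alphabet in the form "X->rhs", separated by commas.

  step 0 ⇒ step 1: CBA ⇒ CB·CB·DD
    A ↦ DD
    B ↦ CB
    C ↦ CB
    D ↦ AB  (constrained at step 1)

A->DD, B->CB, C->CB, D->AB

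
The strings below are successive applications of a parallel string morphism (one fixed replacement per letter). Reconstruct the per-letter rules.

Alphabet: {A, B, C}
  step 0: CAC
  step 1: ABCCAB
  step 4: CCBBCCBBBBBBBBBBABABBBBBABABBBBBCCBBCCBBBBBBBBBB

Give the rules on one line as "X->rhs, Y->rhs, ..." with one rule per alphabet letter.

  step 0 ⇒ step 1: CAC ⇒ AB·CC·AB
    A ↦ CC
    C ↦ AB
    B ↦ BB  (constrained at step 1)

A->CC, B->BB, C->AB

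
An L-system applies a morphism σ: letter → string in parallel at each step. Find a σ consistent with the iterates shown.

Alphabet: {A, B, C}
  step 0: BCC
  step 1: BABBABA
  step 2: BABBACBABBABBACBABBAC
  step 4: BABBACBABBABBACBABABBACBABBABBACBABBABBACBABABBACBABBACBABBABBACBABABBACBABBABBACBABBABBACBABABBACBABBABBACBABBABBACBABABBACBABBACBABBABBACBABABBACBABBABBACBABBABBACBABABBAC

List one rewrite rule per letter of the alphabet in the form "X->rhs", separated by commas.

  step 1 ⇒ step 2: BABBABA ⇒ BAB·BAC·BAB·BAB·BAC·BAB·BAC
    A ↦ BAC
    B ↦ BAB
  step 0 ⇒ step 1: BCC ⇒ BAB·BA·BA
    C ↦ BA

A->BAC, B->BAB, C->BA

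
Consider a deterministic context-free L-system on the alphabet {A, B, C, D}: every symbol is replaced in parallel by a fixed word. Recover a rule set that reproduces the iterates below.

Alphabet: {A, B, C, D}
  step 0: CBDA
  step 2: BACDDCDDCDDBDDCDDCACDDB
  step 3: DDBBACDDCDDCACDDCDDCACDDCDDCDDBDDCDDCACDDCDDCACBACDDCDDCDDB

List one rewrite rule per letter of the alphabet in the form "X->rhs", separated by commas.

  step 2 ⇒ step 3: BACDDCDDCDDBDDCDDCACDDB ⇒ DDB·B·AC·DDC·DDC·AC·DDC·DDC·AC·DDC·DDC·DDB·DDC·DDC·AC·DDC·DDC·AC·B·AC·DDC·DDC·DDB
    A ↦ B
    B ↦ DDB
    C ↦ AC
    D ↦ DDC

A->B, B->DDB, C->AC, D->DDC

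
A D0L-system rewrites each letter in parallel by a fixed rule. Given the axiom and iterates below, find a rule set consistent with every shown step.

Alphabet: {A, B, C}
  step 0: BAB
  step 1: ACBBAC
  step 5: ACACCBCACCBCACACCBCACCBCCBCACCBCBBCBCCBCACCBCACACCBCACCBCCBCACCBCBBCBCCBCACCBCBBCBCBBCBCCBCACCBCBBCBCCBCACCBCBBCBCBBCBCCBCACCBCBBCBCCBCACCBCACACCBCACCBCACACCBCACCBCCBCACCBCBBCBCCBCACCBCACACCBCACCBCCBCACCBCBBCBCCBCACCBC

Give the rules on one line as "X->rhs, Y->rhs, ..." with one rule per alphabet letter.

A->BB, B->AC, C->CBC

  step 0 ⇒ step 1: BAB ⇒ AC·BB·AC
    A ↦ BB
    B ↦ AC
    C ↦ CBC  (constrained at step 1)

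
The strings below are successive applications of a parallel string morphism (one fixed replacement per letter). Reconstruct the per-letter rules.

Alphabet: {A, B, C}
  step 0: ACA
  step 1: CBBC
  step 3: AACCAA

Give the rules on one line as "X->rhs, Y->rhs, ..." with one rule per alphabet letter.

  step 0 ⇒ step 1: ACA ⇒ C·BB·C
    A ↦ C
    C ↦ BB
    B ↦ A  (constrained at step 1)

A->C, B->A, C->BB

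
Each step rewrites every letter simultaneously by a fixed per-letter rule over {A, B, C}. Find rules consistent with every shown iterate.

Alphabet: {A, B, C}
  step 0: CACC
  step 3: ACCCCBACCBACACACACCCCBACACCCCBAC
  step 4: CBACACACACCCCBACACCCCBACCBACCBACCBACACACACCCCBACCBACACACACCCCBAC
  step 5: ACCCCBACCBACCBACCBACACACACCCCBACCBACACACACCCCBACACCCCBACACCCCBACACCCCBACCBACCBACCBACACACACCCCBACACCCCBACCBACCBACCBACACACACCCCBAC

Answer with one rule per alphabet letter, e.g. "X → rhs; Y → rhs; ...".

  step 4 ⇒ step 5: CBACACACACCCCBACACCCCBACCBACCBACCBACACACACCCCBACCBACACACACCCCBAC ⇒ AC·CC·CB·AC·CB·AC·CB·AC·CB·AC·AC·AC·AC·CC·CB·AC·CB·AC·AC·AC·AC·CC·CB·AC·AC·CC·CB·AC·AC·CC·CB·AC·AC·CC·CB·AC·CB·AC·CB·AC·CB·AC·AC·AC·AC·CC·CB·AC·AC·CC·CB·AC·CB·AC·CB·AC·CB·AC·AC·AC·AC·CC·CB·AC
    A ↦ CB
    B ↦ CC
    C ↦ AC

A->CB, B->CC, C->AC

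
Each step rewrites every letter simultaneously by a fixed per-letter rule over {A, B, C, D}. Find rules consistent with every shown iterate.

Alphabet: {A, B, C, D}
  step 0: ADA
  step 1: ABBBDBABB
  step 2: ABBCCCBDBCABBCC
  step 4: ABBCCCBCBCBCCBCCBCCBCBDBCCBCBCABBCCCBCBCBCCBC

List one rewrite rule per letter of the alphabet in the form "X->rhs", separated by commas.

  step 1 ⇒ step 2: ABBBDBABB ⇒ ABB·C·C·C·BDB·C·ABB·C·C
    A ↦ ABB
    B ↦ C
    D ↦ BDB
    C ↦ CB  (constrained at step 2)

A->ABB, B->C, C->CB, D->BDB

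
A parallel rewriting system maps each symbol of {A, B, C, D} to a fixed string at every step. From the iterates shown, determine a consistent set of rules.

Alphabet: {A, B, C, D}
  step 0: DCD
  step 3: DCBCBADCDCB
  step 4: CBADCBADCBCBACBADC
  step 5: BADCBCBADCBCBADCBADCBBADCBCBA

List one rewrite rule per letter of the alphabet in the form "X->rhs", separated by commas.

A->B, B->DC, C->BA, D->C

  step 4 ⇒ step 5: CBADCBADCBCBACBADC ⇒ BA·DC·B·C·BA·DC·B·C·BA·DC·BA·DC·B·BA·DC·B·C·BA
    A ↦ B
    B ↦ DC
    C ↦ BA
    D ↦ C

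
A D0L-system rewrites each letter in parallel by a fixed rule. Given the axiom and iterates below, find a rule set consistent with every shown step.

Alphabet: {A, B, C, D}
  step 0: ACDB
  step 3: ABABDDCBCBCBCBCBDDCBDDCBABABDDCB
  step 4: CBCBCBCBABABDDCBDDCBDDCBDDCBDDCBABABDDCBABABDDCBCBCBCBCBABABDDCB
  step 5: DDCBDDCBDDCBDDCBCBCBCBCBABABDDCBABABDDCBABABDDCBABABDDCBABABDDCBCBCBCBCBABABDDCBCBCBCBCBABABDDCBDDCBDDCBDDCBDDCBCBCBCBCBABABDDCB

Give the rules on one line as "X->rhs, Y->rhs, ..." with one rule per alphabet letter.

  step 4 ⇒ step 5: CBCBCBCBABABDDCBDDCBDDCBDDCBDDCBABABDDCBABABDDCBCBCBCBCBABABDDCB ⇒ DD·CB·DD·CB·DD·CB·DD·CB·CB·CB·CB·CB·AB·AB·DD·CB·AB·AB·DD·CB·AB·AB·DD·CB·AB·AB·DD·CB·AB·AB·DD·CB·CB·CB·CB·CB·AB·AB·DD·CB·CB·CB·CB·CB·AB·AB·DD·CB·DD·CB·DD·CB·DD·CB·DD·CB·CB·CB·CB·CB·AB·AB·DD·CB
    A ↦ CB
    B ↦ CB
    C ↦ DD
    D ↦ AB

A->CB, B->CB, C->DD, D->AB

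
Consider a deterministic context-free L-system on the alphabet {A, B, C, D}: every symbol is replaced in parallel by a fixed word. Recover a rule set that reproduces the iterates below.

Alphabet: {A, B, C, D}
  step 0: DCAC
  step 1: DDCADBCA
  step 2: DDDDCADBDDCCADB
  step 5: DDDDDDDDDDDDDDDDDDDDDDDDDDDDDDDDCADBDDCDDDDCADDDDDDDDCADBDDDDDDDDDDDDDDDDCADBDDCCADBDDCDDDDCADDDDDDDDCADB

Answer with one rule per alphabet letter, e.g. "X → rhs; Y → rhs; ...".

A->DB, B->C, C->CA, D->DD

  step 1 ⇒ step 2: DDCADBCA ⇒ DD·DD·CA·DB·DD·C·CA·DB
    A ↦ DB
    B ↦ C
    C ↦ CA
    D ↦ DD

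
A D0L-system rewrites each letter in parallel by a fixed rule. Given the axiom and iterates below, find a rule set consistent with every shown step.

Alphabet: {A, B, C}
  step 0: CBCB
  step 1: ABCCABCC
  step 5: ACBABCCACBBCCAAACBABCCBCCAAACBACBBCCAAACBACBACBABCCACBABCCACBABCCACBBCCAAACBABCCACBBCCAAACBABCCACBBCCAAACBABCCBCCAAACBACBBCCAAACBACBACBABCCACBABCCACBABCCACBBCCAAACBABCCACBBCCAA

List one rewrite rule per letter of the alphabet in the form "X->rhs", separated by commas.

A->ACB, B->BCC, C->A

  step 0 ⇒ step 1: CBCB ⇒ A·BCC·A·BCC
    B ↦ BCC
    C ↦ A
    A ↦ ACB  (constrained at step 1)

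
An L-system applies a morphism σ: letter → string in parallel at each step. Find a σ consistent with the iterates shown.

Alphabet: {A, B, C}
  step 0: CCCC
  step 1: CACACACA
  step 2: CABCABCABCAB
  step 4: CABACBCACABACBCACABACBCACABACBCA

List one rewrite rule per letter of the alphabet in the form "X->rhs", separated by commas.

  step 1 ⇒ step 2: CACACACA ⇒ CA·B·CA·B·CA·B·CA·B
    A ↦ B
    C ↦ CA
    B ↦ AC  (constrained at step 2)

A->B, B->AC, C->CA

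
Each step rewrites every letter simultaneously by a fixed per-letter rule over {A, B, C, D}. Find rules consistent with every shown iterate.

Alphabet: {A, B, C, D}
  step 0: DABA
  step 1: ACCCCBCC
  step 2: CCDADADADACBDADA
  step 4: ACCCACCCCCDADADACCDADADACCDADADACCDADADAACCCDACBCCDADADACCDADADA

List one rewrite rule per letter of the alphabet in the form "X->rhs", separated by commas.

  step 1 ⇒ step 2: ACCCCBCC ⇒ CC·DA·DA·DA·DA·CB·DA·DA
    A ↦ CC
    B ↦ CB
    C ↦ DA
  step 0 ⇒ step 1: DABA ⇒ AC·CC·CB·CC
    D ↦ AC

A->CC, B->CB, C->DA, D->AC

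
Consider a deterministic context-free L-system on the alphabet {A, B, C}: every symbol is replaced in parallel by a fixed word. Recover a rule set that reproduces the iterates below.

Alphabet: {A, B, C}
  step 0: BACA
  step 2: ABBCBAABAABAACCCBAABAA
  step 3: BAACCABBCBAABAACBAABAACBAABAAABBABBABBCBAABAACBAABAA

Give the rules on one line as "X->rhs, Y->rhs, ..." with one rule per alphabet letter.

  step 2 ⇒ step 3: ABBCBAABAABAACCCBAABAA ⇒ BAA·C·C·ABB·C·BAA·BAA·C·BAA·BAA·C·BAA·BAA·ABB·ABB·ABB·C·BAA·BAA·C·BAA·BAA
    A ↦ BAA
    B ↦ C
    C ↦ ABB

A->BAA, B->C, C->ABB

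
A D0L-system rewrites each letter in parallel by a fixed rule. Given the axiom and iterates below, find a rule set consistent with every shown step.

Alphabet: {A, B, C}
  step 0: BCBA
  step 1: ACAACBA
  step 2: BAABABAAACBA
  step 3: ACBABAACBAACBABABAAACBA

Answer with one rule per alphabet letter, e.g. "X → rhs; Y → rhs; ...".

A->BA, B->AC, C->A

  step 2 ⇒ step 3: BAABABAAACBA ⇒ AC·BA·BA·AC·BA·AC·BA·BA·BA·A·AC·BA
    A ↦ BA
    B ↦ AC
    C ↦ A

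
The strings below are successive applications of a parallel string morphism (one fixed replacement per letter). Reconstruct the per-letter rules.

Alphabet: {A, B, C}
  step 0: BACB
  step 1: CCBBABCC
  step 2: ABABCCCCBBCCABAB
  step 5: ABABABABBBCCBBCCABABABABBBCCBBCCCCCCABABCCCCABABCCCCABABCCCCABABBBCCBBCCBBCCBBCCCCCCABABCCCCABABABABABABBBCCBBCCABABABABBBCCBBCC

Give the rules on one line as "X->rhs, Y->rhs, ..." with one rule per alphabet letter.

  step 1 ⇒ step 2: CCBBABCC ⇒ AB·AB·CC·CC·BB·CC·AB·AB
    A ↦ BB
    B ↦ CC
    C ↦ AB

A->BB, B->CC, C->AB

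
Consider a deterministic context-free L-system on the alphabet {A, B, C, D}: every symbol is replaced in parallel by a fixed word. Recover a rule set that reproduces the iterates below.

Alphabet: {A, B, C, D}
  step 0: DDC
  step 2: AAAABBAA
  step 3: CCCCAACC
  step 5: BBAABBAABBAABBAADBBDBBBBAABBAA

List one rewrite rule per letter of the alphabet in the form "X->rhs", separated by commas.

  step 2 ⇒ step 3: AAAABBAA ⇒ C·C·C·C·A·A·C·C
    A ↦ C
    B ↦ A
    C ↦ DBB  (constrained at step 0)
    D ↦ BB  (constrained at step 0)

A->C, B->A, C->DBB, D->BB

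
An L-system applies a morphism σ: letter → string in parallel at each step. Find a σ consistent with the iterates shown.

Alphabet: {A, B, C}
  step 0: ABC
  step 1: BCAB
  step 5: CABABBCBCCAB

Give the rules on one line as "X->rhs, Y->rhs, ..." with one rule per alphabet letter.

A->B, B->C, C->AB

  step 0 ⇒ step 1: ABC ⇒ B·C·AB
    A ↦ B
    B ↦ C
    C ↦ AB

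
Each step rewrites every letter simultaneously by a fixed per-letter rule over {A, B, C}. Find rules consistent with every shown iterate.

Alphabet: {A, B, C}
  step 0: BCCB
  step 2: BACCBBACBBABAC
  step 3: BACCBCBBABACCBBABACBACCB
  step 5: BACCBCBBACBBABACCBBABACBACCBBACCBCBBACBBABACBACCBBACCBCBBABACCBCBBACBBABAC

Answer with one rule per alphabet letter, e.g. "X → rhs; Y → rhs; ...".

A->C, B->BA, C->CB

  step 2 ⇒ step 3: BACCBBACBBABAC ⇒ BA·C·CB·CB·BA·BA·C·CB·BA·BA·C·BA·C·CB
    A ↦ C
    B ↦ BA
    C ↦ CB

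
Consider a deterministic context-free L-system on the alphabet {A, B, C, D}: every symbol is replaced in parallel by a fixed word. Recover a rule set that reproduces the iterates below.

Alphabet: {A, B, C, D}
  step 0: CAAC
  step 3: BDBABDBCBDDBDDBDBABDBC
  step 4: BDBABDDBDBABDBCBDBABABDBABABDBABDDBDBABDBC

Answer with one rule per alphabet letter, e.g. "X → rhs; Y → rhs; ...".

A->D, B->BD, C->BC, D->BA

  step 3 ⇒ step 4: BDBABDBCBDDBDDBDBABDBC ⇒ BD·BA·BD·D·BD·BA·BD·BC·BD·BA·BA·BD·BA·BA·BD·BA·BD·D·BD·BA·BD·BC
    A ↦ D
    B ↦ BD
    C ↦ BC
    D ↦ BA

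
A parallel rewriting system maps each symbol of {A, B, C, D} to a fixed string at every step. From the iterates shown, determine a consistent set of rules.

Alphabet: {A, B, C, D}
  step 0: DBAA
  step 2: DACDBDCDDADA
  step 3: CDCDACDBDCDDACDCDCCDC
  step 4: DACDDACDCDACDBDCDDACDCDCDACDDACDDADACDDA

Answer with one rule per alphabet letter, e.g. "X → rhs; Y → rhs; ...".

A->C, B->BD, C->DA, D->CD

  step 3 ⇒ step 4: CDCDACDBDCDDACDCDCCDC ⇒ DA·CD·DA·CD·C·DA·CD·BD·CD·DA·CD·CD·C·DA·CD·DA·CD·DA·DA·CD·DA
    A ↦ C
    B ↦ BD
    C ↦ DA
    D ↦ CD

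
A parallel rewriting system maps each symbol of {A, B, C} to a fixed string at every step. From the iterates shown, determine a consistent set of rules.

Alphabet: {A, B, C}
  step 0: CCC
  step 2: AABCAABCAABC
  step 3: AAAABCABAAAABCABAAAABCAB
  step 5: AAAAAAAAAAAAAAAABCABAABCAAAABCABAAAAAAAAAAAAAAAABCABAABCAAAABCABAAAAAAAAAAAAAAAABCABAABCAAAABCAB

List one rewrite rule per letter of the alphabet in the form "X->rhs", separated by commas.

  step 2 ⇒ step 3: AABCAABCAABC ⇒ AA·AA·BC·AB·AA·AA·BC·AB·AA·AA·BC·AB
    A ↦ AA
    B ↦ BC
    C ↦ AB

A->AA, B->BC, C->AB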